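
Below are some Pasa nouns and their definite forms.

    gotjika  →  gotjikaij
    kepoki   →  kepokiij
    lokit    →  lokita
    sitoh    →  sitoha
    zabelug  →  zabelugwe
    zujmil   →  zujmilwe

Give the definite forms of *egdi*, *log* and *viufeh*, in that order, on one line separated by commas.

egdiij, logwe, viufeha

The alternation tracks the final sound of the stem — -a when the stem ends in a voiceless consonant (*lokit*, *sitoh*); -we when the stem ends in a voiced consonant (*zabelug*, *zujmil*); -ij when the stem ends in a vowel (*gotjika*, *kepoki*).
Since the final sound of *egdi* is /i/ (a vowel), it takes -ij, giving *egdiij*.
*log*: final sound = /g/, a voiced consonant → -we → *logwe*.
*viufeh*: final sound = /h/, a voiceless consonant → -a → *viufeha*.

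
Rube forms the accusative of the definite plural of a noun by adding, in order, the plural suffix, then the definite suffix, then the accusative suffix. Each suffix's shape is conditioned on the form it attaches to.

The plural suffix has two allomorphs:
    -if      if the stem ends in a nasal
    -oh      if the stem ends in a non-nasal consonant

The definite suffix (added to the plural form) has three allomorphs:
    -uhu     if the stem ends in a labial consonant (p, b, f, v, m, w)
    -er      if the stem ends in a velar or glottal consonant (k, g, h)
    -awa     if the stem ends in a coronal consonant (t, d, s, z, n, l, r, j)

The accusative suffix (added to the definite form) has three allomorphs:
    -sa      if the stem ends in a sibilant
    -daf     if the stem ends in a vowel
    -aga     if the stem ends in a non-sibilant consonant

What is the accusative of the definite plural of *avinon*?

avinonifuhudaf

*avinon*: final consonant = /n/, a nasal → -if → *avinonif*.
The plural form *avinonif* — final consonant /f/ (labial) → -uhu → *avinonifuhu*.
Since the final sound of the definite form *avinonifuhu* is /u/ (a vowel), it takes -daf, giving *avinonifuhudaf*.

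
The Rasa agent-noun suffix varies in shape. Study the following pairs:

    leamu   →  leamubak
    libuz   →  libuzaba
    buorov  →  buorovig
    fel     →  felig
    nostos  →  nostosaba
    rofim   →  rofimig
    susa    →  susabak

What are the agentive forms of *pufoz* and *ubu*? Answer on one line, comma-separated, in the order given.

The alternation tracks the final sound of the stem — -aba when the stem ends in a sibilant (*libuz*, *nostos*); -ig when the stem ends in a non-sibilant consonant (*buorov*, *fel*, *rofim*); -bak when the stem ends in a vowel (*leamu*, *susa*).
The final sound of *pufoz* is /z/, which is a sibilant, so the suffix is -aba, giving *pufozaba*.
*ubu*: final sound = /u/, a vowel → -bak → *ububak*.

pufozaba, ububak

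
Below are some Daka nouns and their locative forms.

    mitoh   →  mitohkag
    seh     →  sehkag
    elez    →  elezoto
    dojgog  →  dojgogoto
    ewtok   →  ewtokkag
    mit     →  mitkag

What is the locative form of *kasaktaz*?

kasaktazoto

The suffix is conditioned by the final consonant: -kag when the stem ends in a voiceless consonant (*mitoh*, *seh*, *ewtok*, *mit*); -oto when the stem ends in a voiced consonant (*elez*, *dojgog*).
*kasaktaz* — final consonant /z/ (voiced) → -oto → *kasaktazoto*.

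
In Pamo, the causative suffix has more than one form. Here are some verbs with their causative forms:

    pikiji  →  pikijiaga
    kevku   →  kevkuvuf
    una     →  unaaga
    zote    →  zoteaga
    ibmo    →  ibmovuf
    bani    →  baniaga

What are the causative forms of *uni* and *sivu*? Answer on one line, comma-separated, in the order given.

The suffix is conditioned by the last vowel: -vuf when the last vowel of the stem is a rounded vowel (*kevku*, *ibmo*); -aga when the last vowel of the stem is an unrounded vowel (*pikiji*, *una*, *zote*, *bani*).
The last vowel of *uni* is /i/, which is an unrounded vowel, so the suffix is -aga, giving *uniaga*.
*sivu* — last vowel /u/ (a rounded vowel) → -vuf → *sivuvuf*.

uniaga, sivuvuf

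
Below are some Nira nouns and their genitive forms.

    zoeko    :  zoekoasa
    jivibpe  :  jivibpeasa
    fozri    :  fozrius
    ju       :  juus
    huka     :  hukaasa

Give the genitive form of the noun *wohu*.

wohuus

The pattern is height harmony: -us when the last vowel of the stem is a high vowel (*fozri*, *ju*); -asa when the last vowel of the stem is a non-high vowel (*zoeko*, *jivibpe*, *huka*).
The last vowel of *wohu* is /u/, which is a high vowel, so the suffix is -us, giving *wohuus*.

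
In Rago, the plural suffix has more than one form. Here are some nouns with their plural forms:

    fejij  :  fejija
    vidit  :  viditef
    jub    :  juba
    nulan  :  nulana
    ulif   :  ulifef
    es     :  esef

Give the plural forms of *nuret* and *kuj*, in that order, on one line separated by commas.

nuretef, kuja

Looking at the final consonant of each stem: -ef when the stem ends in a voiceless consonant (*vidit*, *ulif*, *es*); -a when the stem ends in a voiced consonant (*fejij*, *jub*, *nulan*).
*nuret*: final consonant = /t/, voiceless → -ef → *nuretef*.
*kuj*: final consonant = /j/, voiced → -a → *kuja*.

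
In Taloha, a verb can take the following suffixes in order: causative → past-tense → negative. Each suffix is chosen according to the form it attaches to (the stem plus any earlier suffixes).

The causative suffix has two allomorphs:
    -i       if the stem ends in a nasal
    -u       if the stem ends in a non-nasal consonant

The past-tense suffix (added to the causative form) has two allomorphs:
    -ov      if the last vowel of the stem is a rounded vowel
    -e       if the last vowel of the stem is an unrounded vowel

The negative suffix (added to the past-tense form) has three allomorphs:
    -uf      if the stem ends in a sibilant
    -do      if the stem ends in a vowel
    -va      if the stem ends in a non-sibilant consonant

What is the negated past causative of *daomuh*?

*daomuh*: final consonant = /h/, non-nasal → -u → *daomuhu*.
The causative form *daomuhu* — last vowel /u/ (a rounded vowel) → -ov → *daomuhuov*.
The past-tense form *daomuhuov* — final sound /v/ (a non-sibilant consonant) → -va → *daomuhuovva*.

daomuhuovva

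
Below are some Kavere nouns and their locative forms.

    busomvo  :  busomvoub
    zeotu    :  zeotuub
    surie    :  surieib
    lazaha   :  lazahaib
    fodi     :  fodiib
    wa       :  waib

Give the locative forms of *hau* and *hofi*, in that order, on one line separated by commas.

Looking at the last vowel of each stem: -ub when the last vowel of the stem is a rounded vowel (*busomvo*, *zeotu*); -ib when the last vowel of the stem is an unrounded vowel (*surie*, *lazaha*, *fodi*, *wa*).
*hau* — last vowel /u/ (a rounded vowel) → -ub → *hauub*.
*hofi*: last vowel = /i/, an unrounded vowel → -ib → *hofiib*.

hauub, hofiib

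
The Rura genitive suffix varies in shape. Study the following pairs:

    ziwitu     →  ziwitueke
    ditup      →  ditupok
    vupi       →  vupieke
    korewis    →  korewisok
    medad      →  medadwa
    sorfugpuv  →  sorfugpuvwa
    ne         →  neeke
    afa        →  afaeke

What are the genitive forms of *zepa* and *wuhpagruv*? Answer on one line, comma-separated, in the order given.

Looking at the final sound of each stem: -ok when the stem ends in a voiceless consonant (*ditup*, *korewis*); -wa when the stem ends in a voiced consonant (*medad*, *sorfugpuv*); -eke when the stem ends in a vowel (*ziwitu*, *vupi*, *ne*, *afa*).
*zepa*: final sound = /a/, a vowel → -eke → *zepaeke*.
*wuhpagruv*: final sound = /v/, a voiced consonant → -wa → *wuhpagruvwa*.

zepaeke, wuhpagruvwa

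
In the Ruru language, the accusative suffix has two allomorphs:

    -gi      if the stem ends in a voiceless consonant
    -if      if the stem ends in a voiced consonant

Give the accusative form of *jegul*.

jegulif

The final consonant of *jegul* is /l/, which is voiced, so the suffix is -if, giving *jegulif*.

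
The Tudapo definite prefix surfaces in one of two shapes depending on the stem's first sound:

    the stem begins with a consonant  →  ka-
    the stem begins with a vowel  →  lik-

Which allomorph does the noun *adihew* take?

Since the first sound of *adihew* is /a/ (a vowel), it takes lik-.

lik-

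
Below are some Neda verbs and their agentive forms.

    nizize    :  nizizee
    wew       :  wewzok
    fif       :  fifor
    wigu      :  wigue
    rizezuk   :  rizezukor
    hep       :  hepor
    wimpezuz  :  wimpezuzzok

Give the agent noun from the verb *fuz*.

fuzzok

The pattern is voicing of the final sound: -or when the stem ends in a voiceless consonant (*fif*, *rizezuk*, *hep*); -zok when the stem ends in a voiced consonant (*wew*, *wimpezuz*); -e when the stem ends in a vowel (*nizize*, *wigu*).
Since the final sound of *fuz* is /z/ (a voiced consonant), it takes -zok, giving *fuzzok*.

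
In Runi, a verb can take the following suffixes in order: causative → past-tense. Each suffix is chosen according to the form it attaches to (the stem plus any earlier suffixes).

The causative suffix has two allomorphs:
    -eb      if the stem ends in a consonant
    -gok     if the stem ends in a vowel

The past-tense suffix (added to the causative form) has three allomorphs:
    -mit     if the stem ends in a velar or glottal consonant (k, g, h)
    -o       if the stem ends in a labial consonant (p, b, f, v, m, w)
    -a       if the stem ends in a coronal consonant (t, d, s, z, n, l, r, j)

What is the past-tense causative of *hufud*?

The final sound of *hufud* is /d/, which is a consonant, so the causative suffix is -eb, giving *hufudeb*.
The final consonant of the causative form *hufudeb* is /b/, which is labial, so the past-tense suffix is -o, giving *hufudebo*.

hufudebo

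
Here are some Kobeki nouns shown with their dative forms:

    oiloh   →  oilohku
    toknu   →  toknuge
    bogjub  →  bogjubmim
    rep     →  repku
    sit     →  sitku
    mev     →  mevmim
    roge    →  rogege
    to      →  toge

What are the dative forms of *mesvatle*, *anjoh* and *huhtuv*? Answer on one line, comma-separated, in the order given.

mesvatlege, anjohku, huhtuvmim

The pattern is voicing of the final sound: -ku when the stem ends in a voiceless consonant (*oiloh*, *rep*, *sit*); -mim when the stem ends in a voiced consonant (*bogjub*, *mev*); -ge when the stem ends in a vowel (*toknu*, *roge*, *to*).
The final sound of *mesvatle* is /e/, which is a vowel, so the suffix is -ge, giving *mesvatlege*.
*anjoh*: final sound = /h/, a voiceless consonant → -ku → *anjohku*.
The final sound of *huhtuv* is /v/, which is a voiced consonant, so the suffix is -mim, giving *huhtuvmim*.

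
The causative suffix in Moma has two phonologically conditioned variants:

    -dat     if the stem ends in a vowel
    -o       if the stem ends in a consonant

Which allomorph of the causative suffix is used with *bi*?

*bi* — final sound /i/ (a vowel) → -dat.

-dat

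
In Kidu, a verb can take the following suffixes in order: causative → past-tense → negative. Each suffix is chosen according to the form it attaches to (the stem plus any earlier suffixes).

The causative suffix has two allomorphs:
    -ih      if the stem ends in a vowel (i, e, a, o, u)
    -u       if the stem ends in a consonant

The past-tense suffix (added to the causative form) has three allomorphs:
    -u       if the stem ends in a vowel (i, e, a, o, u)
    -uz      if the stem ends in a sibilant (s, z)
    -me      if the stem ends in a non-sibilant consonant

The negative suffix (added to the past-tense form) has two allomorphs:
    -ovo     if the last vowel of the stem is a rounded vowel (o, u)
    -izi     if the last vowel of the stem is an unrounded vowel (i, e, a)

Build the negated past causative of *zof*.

zofuuovo

The final sound of *zof* is /f/, which is a consonant, so the causative suffix is -u, giving *zofu*.
The final sound of the causative form *zofu* is /u/, which is a vowel, so the past-tense suffix is -u, giving *zofuu*.
The past-tense form *zofuu* — last vowel /u/ (a rounded vowel) → -ovo → *zofuuovo*.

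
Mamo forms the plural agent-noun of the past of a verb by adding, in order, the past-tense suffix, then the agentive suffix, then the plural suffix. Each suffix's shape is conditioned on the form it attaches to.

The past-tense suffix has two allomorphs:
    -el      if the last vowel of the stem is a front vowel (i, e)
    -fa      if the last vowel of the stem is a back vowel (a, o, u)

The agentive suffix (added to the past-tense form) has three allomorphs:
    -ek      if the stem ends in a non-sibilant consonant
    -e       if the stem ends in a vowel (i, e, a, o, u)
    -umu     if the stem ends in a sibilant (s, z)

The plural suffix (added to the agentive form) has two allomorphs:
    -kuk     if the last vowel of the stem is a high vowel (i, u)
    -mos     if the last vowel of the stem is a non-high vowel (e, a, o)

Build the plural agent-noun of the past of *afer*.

*afer* — last vowel /e/ (a front vowel) → -el → *aferel*.
The past-tense form *aferel*: final sound = /l/, a non-sibilant consonant → -ek → *aferelek*.
The agentive form *aferelek* — last vowel /e/ (a non-high vowel) → -mos → *aferelekmos*.

aferelekmos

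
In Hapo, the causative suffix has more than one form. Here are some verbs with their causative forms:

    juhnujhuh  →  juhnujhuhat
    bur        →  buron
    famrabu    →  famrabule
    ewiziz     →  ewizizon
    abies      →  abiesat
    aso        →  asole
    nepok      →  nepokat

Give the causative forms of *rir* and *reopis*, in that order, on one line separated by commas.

The pattern is voicing of the final sound: -at when the stem ends in a voiceless consonant (*juhnujhuh*, *abies*, *nepok*); -on when the stem ends in a voiced consonant (*bur*, *ewiziz*); -le when the stem ends in a vowel (*famrabu*, *aso*).
Since the final sound of *rir* is /r/ (a voiced consonant), it takes -on, giving *riron*.
The final sound of *reopis* is /s/, which is a voiceless consonant, so the suffix is -at, giving *reopisat*.

riron, reopisat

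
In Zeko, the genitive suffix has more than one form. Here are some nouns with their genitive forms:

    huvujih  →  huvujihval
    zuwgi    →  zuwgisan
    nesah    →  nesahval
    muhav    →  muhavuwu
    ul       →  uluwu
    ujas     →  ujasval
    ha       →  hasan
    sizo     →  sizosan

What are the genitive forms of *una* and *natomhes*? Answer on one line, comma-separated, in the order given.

unasan, natomhesval

The alternation tracks the final sound of the stem — -val when the stem ends in a voiceless consonant (*huvujih*, *nesah*, *ujas*); -uwu when the stem ends in a voiced consonant (*muhav*, *ul*); -san when the stem ends in a vowel (*zuwgi*, *ha*, *sizo*).
The final sound of *una* is /a/, which is a vowel, so the suffix is -san, giving *unasan*.
*natomhes* — final sound /s/ (a voiceless consonant) → -val → *natomhesval*.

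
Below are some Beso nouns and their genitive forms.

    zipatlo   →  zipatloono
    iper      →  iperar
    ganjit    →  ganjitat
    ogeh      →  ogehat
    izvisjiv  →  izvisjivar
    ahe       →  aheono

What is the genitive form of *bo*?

boono

The suffix is conditioned by the final sound: -at when the stem ends in a voiceless consonant (*ganjit*, *ogeh*); -ar when the stem ends in a voiced consonant (*iper*, *izvisjiv*); -ono when the stem ends in a vowel (*zipatlo*, *ahe*).
Since the final sound of *bo* is /o/ (a vowel), it takes -ono, giving *boono*.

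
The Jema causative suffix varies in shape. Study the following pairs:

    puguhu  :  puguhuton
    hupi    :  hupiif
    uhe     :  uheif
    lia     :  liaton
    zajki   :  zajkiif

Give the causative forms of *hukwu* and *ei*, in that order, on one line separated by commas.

hukwuton, eiif

Looking at the last vowel of each stem: -if when the last vowel of the stem is a front vowel (*hupi*, *uhe*, *zajki*); -ton when the last vowel of the stem is a back vowel (*puguhu*, *lia*).
The last vowel of *hukwu* is /u/, which is a back vowel, so the suffix is -ton, giving *hukwuton*.
*ei*: last vowel = /i/, a front vowel → -if → *eiif*.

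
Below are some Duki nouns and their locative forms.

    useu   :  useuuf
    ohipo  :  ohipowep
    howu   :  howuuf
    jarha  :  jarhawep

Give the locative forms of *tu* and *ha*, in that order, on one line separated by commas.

Looking at the last vowel of each stem: -uf when the last vowel of the stem is a high vowel (*useu*, *howu*); -wep when the last vowel of the stem is a non-high vowel (*ohipo*, *jarha*).
Since the last vowel of *tu* is /u/ (a high vowel), it takes -uf, giving *tuuf*.
*ha*: last vowel = /a/, a non-high vowel → -wep → *hawep*.

tuuf, hawep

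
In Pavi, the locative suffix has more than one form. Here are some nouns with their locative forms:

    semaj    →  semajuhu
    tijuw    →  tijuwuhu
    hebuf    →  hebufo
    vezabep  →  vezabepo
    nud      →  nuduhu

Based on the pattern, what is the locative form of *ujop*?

ujopo

The alternation tracks the final consonant of the stem — -o when the stem ends in a voiceless consonant (*hebuf*, *vezabep*); -uhu when the stem ends in a voiced consonant (*semaj*, *tijuw*, *nud*).
*ujop*: final consonant = /p/, voiceless → -o → *ujopo*.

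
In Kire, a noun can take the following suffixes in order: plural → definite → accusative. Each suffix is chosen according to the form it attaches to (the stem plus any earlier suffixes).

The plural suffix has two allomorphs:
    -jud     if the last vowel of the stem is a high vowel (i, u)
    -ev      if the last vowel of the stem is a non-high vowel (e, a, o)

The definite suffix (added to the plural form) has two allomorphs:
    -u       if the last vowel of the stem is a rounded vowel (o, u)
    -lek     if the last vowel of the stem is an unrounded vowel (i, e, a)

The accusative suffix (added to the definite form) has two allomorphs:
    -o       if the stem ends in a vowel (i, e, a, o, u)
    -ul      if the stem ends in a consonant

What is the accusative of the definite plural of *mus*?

musjuduo

The last vowel of *mus* is /u/, which is a high vowel, so the plural suffix is -jud, giving *musjud*.
Since the last vowel of the plural form *musjud* is /u/ (a rounded vowel), it takes -u, giving *musjudu*.
The definite form *musjudu* — final sound /u/ (a vowel) → -o → *musjuduo*.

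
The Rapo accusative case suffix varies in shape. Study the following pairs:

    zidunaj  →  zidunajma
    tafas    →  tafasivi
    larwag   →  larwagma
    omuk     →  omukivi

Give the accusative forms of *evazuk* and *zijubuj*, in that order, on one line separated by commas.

evazukivi, zijubujma

The pattern is voicing of the final consonant: -ivi when the stem ends in a voiceless consonant (*tafas*, *omuk*); -ma when the stem ends in a voiced consonant (*zidunaj*, *larwag*).
Since the final consonant of *evazuk* is /k/ (voiceless), it takes -ivi, giving *evazukivi*.
The final consonant of *zijubuj* is /j/, which is voiced, so the suffix is -ma, giving *zijubujma*.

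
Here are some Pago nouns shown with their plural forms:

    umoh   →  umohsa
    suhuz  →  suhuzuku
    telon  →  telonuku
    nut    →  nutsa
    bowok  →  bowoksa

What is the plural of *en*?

enuku

The suffix is conditioned by the final consonant: -sa when the stem ends in a voiceless consonant (*umoh*, *nut*, *bowok*); -uku when the stem ends in a voiced consonant (*suhuz*, *telon*).
*en*: final consonant = /n/, voiced → -uku → *enuku*.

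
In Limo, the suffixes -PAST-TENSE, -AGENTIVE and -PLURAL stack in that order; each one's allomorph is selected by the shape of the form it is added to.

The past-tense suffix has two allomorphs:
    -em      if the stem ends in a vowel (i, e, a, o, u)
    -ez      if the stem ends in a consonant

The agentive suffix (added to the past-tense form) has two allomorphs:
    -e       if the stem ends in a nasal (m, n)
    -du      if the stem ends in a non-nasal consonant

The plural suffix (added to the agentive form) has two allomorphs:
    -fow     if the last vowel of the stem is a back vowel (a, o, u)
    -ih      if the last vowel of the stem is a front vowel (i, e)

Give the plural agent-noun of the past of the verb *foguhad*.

foguhadezdufow

*foguhad*: final sound = /d/, a consonant → -ez → *foguhadez*.
The past-tense form *foguhadez*: final consonant = /z/, non-nasal → -du → *foguhadezdu*.
The last vowel of the agentive form *foguhadezdu* is /u/, which is a back vowel, so the plural suffix is -fow, giving *foguhadezdufow*.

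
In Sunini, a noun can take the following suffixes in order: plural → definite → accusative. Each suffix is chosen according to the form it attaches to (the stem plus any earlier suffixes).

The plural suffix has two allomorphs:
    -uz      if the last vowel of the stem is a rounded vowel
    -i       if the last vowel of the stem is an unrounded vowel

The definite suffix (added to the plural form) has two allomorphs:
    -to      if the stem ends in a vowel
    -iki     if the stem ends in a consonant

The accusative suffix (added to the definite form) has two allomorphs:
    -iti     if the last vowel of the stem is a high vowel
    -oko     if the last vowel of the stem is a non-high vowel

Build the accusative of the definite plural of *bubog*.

buboguzikiiti

*bubog* — last vowel /o/ (a rounded vowel) → -uz → *buboguz*.
The final sound of the plural form *buboguz* is /z/, which is a consonant, so the definite suffix is -iki, giving *buboguziki*.
Since the last vowel of the definite form *buboguziki* is /i/ (a high vowel), it takes -iti, giving *buboguzikiiti*.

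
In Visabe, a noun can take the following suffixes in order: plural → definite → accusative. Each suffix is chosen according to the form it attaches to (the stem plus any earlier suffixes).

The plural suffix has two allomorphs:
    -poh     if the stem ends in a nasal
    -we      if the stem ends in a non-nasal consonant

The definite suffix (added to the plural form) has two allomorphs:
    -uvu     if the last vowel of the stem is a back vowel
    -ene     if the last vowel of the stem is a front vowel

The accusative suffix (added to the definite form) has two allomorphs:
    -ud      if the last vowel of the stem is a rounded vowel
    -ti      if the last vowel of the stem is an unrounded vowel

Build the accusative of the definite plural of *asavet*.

asavetweeneti

Since the final consonant of *asavet* is /t/ (non-nasal), it takes -we, giving *asavetwe*.
The last vowel of the plural form *asavetwe* is /e/, which is a front vowel, so the definite suffix is -ene, giving *asavetweene*.
Since the last vowel of the definite form *asavetweene* is /e/ (an unrounded vowel), it takes -ti, giving *asavetweeneti*.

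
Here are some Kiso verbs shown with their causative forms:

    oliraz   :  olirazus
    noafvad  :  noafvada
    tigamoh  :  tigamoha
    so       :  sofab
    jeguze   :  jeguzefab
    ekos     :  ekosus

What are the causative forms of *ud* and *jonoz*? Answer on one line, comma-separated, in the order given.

uda, jonozus

The alternation tracks the final sound of the stem — -us when the stem ends in a sibilant (*oliraz*, *ekos*); -a when the stem ends in a non-sibilant consonant (*noafvad*, *tigamoh*); -fab when the stem ends in a vowel (*so*, *jeguze*).
*ud* — final sound /d/ (a non-sibilant consonant) → -a → *uda*.
*jonoz*: final sound = /z/, a sibilant → -us → *jonozus*.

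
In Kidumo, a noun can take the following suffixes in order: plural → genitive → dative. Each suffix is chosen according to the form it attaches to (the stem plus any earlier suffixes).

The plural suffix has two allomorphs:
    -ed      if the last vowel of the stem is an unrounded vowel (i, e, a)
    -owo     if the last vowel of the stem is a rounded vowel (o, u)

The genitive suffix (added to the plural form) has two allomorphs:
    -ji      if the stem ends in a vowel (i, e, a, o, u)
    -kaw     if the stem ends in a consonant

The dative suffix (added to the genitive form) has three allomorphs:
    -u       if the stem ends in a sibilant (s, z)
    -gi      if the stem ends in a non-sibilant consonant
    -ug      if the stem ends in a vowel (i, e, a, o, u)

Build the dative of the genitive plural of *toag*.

toagedkawgi

*toag*: last vowel = /a/, an unrounded vowel → -ed → *toaged*.
The plural form *toaged* — final sound /d/ (a consonant) → -kaw → *toagedkaw*.
Since the final sound of the genitive form *toagedkaw* is /w/ (a non-sibilant consonant), it takes -gi, giving *toagedkawgi*.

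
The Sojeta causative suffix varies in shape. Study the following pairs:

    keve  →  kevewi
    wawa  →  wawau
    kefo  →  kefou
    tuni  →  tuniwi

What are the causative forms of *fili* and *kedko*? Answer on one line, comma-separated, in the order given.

filiwi, kedkou

Looking at the last vowel of each stem: -wi when the last vowel of the stem is a front vowel (*keve*, *tuni*); -u when the last vowel of the stem is a back vowel (*wawa*, *kefo*).
The last vowel of *fili* is /i/, which is a front vowel, so the suffix is -wi, giving *filiwi*.
The last vowel of *kedko* is /o/, which is a back vowel, so the suffix is -u, giving *kedkou*.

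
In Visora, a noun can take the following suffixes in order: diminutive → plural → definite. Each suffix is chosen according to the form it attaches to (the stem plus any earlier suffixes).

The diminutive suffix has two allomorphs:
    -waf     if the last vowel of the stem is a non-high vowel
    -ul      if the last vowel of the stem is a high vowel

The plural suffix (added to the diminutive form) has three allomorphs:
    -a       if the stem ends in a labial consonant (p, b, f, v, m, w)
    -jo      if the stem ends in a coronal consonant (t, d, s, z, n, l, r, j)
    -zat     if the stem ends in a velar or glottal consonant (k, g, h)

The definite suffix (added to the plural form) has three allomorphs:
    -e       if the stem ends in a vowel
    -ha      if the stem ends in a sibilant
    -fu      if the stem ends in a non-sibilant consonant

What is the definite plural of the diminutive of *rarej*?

rarejwafae

*rarej* — last vowel /e/ (a non-high vowel) → -waf → *rarejwaf*.
The final consonant of the diminutive form *rarejwaf* is /f/, which is labial, so the plural suffix is -a, giving *rarejwafa*.
The plural form *rarejwafa* — final sound /a/ (a vowel) → -e → *rarejwafae*.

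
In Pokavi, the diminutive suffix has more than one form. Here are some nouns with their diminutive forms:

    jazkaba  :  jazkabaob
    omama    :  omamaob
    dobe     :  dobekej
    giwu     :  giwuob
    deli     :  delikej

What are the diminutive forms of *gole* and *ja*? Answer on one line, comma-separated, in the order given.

golekej, jaob

The alternation tracks the last vowel of the stem — -kej when the last vowel of the stem is a front vowel (*dobe*, *deli*); -ob when the last vowel of the stem is a back vowel (*jazkaba*, *omama*, *giwu*).
The last vowel of *gole* is /e/, which is a front vowel, so the suffix is -kej, giving *golekej*.
*ja*: last vowel = /a/, a back vowel → -ob → *jaob*.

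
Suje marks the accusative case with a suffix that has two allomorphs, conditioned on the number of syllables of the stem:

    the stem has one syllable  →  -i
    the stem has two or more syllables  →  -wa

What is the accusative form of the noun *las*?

lasi

With one syllable, *las* takes -i → *lasi*.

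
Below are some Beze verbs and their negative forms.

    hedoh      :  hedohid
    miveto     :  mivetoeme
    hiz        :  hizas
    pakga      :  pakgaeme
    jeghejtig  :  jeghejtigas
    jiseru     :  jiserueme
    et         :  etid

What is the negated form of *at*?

atid

The suffix is conditioned by the final sound: -id when the stem ends in a voiceless consonant (*hedoh*, *et*); -as when the stem ends in a voiced consonant (*hiz*, *jeghejtig*); -eme when the stem ends in a vowel (*miveto*, *pakga*, *jiseru*).
Since the final sound of *at* is /t/ (a voiceless consonant), it takes -id, giving *atid*.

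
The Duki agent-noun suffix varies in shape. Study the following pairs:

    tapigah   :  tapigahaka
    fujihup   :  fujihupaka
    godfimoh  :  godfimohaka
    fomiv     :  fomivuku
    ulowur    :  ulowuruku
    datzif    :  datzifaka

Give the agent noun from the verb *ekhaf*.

ekhafaka

The alternation tracks the final consonant of the stem — -aka when the stem ends in a voiceless consonant (*tapigah*, *fujihup*, *godfimoh*, *datzif*); -uku when the stem ends in a voiced consonant (*fomiv*, *ulowur*).
*ekhaf* — final consonant /f/ (voiceless) → -aka → *ekhafaka*.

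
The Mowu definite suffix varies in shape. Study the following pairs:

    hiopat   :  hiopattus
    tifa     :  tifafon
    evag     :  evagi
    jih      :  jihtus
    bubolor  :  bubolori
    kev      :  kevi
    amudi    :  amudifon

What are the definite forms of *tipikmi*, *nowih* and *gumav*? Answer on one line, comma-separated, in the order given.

tipikmifon, nowihtus, gumavi

The pattern is voicing of the final sound: -tus when the stem ends in a voiceless consonant (*hiopat*, *jih*); -i when the stem ends in a voiced consonant (*evag*, *bubolor*, *kev*); -fon when the stem ends in a vowel (*tifa*, *amudi*).
The final sound of *tipikmi* is /i/, which is a vowel, so the suffix is -fon, giving *tipikmifon*.
*nowih* — final sound /h/ (a voiceless consonant) → -tus → *nowihtus*.
*gumav*: final sound = /v/, a voiced consonant → -i → *gumavi*.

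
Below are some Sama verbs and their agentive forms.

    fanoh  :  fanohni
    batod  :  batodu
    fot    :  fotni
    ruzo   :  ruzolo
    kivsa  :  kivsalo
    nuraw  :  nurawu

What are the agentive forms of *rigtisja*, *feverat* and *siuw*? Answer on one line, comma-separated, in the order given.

The pattern is voicing of the final sound: -ni when the stem ends in a voiceless consonant (*fanoh*, *fot*); -u when the stem ends in a voiced consonant (*batod*, *nuraw*); -lo when the stem ends in a vowel (*ruzo*, *kivsa*).
The final sound of *rigtisja* is /a/, which is a vowel, so the suffix is -lo, giving *rigtisjalo*.
Since the final sound of *feverat* is /t/ (a voiceless consonant), it takes -ni, giving *feveratni*.
*siuw*: final sound = /w/, a voiced consonant → -u → *siuwu*.

rigtisjalo, feveratni, siuwu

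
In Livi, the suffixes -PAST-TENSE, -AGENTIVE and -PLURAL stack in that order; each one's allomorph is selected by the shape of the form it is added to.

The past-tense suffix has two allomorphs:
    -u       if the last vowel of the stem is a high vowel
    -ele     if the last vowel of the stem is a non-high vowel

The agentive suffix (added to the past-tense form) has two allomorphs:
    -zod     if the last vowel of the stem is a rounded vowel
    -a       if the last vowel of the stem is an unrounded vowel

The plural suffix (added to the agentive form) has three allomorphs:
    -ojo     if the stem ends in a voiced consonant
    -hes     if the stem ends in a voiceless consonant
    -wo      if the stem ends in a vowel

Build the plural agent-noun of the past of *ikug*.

The last vowel of *ikug* is /u/, which is a high vowel, so the past-tense suffix is -u, giving *ikugu*.
Since the last vowel of the past-tense form *ikugu* is /u/ (a rounded vowel), it takes -zod, giving *ikuguzod*.
The agentive form *ikuguzod* — final sound /d/ (a voiced consonant) → -ojo → *ikuguzodojo*.

ikuguzodojo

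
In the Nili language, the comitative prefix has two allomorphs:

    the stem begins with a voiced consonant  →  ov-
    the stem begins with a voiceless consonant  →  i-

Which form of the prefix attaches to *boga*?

ov-

*boga* — first consonant /b/ (voiced) → ov-.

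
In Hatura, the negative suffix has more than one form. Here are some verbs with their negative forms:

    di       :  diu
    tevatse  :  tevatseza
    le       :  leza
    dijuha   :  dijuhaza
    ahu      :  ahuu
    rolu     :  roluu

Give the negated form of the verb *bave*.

Looking at the last vowel of each stem: -u when the last vowel of the stem is a high vowel (*di*, *ahu*, *rolu*); -za when the last vowel of the stem is a non-high vowel (*tevatse*, *le*, *dijuha*).
*bave*: last vowel = /e/, a non-high vowel → -za → *baveza*.

baveza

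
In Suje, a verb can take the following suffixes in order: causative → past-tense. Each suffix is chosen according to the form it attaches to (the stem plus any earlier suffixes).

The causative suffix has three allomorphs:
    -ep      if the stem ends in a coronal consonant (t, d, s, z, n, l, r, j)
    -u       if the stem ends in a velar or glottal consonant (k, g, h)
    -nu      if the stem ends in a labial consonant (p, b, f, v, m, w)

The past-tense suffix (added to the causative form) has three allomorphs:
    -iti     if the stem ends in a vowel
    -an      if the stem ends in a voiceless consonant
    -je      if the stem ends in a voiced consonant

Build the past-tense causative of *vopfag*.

vopfaguiti

*vopfag*: final consonant = /g/, velar/glottal → -u → *vopfagu*.
The causative form *vopfagu*: final sound = /u/, a vowel → -iti → *vopfaguiti*.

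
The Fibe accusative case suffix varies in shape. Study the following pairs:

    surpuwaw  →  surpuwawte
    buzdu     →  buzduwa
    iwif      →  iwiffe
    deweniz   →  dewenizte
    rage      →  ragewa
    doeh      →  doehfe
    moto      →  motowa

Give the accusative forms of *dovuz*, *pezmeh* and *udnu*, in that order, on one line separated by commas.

dovuzte, pezmehfe, udnuwa

The pattern is voicing of the final sound: -fe when the stem ends in a voiceless consonant (*iwif*, *doeh*); -te when the stem ends in a voiced consonant (*surpuwaw*, *deweniz*); -wa when the stem ends in a vowel (*buzdu*, *rage*, *moto*).
The final sound of *dovuz* is /z/, which is a voiced consonant, so the suffix is -te, giving *dovuzte*.
*pezmeh*: final sound = /h/, a voiceless consonant → -fe → *pezmehfe*.
The final sound of *udnu* is /u/, which is a vowel, so the suffix is -wa, giving *udnuwa*.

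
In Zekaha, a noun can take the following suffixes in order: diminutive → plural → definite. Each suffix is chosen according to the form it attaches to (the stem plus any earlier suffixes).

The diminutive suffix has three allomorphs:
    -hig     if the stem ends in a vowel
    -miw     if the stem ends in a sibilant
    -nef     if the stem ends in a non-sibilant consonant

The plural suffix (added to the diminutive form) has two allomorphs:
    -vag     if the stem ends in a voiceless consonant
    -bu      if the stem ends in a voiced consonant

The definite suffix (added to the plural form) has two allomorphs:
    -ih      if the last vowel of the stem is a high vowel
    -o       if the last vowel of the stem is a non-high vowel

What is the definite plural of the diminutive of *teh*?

tehnefvago

*teh* — final sound /h/ (a non-sibilant consonant) → -nef → *tehnef*.
The diminutive form *tehnef* — final consonant /f/ (voiceless) → -vag → *tehnefvag*.
The plural form *tehnefvag* — last vowel /a/ (a non-high vowel) → -o → *tehnefvago*.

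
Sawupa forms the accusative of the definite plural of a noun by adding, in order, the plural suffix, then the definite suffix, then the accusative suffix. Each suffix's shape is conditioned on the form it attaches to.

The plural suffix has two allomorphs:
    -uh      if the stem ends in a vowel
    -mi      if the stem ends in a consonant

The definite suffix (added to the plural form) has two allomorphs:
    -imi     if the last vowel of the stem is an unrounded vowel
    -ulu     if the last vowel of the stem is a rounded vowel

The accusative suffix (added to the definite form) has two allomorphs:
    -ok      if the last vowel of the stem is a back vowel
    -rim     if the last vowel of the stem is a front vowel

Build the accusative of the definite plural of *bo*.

*bo* — final sound /o/ (a vowel) → -uh → *bouh*.
The last vowel of the plural form *bouh* is /u/, which is a rounded vowel, so the definite suffix is -ulu, giving *bouhulu*.
The definite form *bouhulu*: last vowel = /u/, a back vowel → -ok → *bouhuluok*.

bouhuluok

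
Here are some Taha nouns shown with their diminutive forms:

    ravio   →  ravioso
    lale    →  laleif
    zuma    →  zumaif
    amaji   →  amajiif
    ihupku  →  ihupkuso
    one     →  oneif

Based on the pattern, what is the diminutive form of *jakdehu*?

Looking at the last vowel of each stem: -so when the last vowel of the stem is a rounded vowel (*ravio*, *ihupku*); -if when the last vowel of the stem is an unrounded vowel (*lale*, *zuma*, *amaji*, *one*).
Since the last vowel of *jakdehu* is /u/ (a rounded vowel), it takes -so, giving *jakdehuso*.

jakdehuso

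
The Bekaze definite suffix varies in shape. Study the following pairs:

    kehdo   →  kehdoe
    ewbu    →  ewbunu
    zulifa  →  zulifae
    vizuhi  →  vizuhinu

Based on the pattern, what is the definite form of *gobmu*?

gobmunu

The alternation tracks the last vowel of the stem — -nu when the last vowel of the stem is a high vowel (*ewbu*, *vizuhi*); -e when the last vowel of the stem is a non-high vowel (*kehdo*, *zulifa*).
*gobmu* — last vowel /u/ (a high vowel) → -nu → *gobmunu*.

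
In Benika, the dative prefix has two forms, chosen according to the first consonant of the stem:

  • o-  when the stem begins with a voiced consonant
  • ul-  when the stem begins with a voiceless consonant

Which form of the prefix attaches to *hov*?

ul-

*hov*: first consonant = /h/, voiceless → ul-.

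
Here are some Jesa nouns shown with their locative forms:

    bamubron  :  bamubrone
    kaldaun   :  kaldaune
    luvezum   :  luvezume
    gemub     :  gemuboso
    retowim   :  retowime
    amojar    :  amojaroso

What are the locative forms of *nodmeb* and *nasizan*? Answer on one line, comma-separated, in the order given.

The alternation tracks the final consonant of the stem — -e when the stem ends in a nasal (*bamubron*, *kaldaun*, *luvezum*, *retowim*); -oso when the stem ends in a non-nasal consonant (*gemub*, *amojar*).
*nodmeb* — final consonant /b/ (non-nasal) → -oso → *nodmeboso*.
The final consonant of *nasizan* is /n/, which is a nasal, so the suffix is -e, giving *nasizane*.

nodmeboso, nasizane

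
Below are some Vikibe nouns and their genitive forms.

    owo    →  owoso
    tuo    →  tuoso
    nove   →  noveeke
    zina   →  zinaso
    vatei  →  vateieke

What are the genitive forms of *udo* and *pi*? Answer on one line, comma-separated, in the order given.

The suffix is conditioned by the last vowel: -eke when the last vowel of the stem is a front vowel (*nove*, *vatei*); -so when the last vowel of the stem is a back vowel (*owo*, *tuo*, *zina*).
*udo* — last vowel /o/ (a back vowel) → -so → *udoso*.
*pi*: last vowel = /i/, a front vowel → -eke → *pieke*.

udoso, pieke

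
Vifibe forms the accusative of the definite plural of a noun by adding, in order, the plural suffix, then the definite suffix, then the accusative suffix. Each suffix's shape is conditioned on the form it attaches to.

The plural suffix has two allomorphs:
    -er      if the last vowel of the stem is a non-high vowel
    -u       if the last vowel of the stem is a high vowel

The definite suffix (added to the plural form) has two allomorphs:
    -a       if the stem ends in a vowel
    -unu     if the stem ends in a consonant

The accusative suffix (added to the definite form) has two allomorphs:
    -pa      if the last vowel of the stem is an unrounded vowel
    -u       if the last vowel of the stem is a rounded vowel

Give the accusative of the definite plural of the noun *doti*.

Since the last vowel of *doti* is /i/ (a high vowel), it takes -u, giving *dotiu*.
The plural form *dotiu* — final sound /u/ (a vowel) → -a → *dotiua*.
The last vowel of the definite form *dotiua* is /a/, which is an unrounded vowel, so the accusative suffix is -pa, giving *dotiuapa*.

dotiuapa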